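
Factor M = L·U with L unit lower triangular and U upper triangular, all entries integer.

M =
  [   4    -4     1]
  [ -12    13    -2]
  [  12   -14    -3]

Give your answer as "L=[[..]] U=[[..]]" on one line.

  r1 -= -3·r0 → [0,1,1]
  r2 -= 3·r0 → [0,-2,-6]
  r2 -= -2·r1 → [0,0,-4]

L=[[1,0,0],[-3,1,0],[3,-2,1]] U=[[4,-4,1],[0,1,1],[0,0,-4]]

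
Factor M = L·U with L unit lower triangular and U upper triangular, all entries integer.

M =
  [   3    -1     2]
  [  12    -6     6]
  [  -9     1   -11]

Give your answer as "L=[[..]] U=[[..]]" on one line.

  r1 -= 4·r0 → [0,-2,-2]
  r2 -= -3·r0 → [0,-2,-5]
  r2 -= 1·r1 → [0,0,-3]

L=[[1,0,0],[4,1,0],[-3,1,1]] U=[[3,-1,2],[0,-2,-2],[0,0,-3]]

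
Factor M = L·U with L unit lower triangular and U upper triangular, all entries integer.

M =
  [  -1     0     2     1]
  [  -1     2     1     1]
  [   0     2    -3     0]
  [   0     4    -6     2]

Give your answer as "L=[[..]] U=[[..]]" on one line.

L=[[1,0,0,0],[1,1,0,0],[0,1,1,0],[0,2,2,1]] U=[[-1,0,2,1],[0,2,-1,0],[0,0,-2,0],[0,0,0,2]]

  r1 -= 1·r0 → [0,2,-1,0]
  r2 -= 0·r0 → [0,2,-3,0]
  r3 -= 0·r0 → [0,4,-6,2]
  r2 -= 1·r1 → [0,0,-2,0]
  r3 -= 2·r1 → [0,0,-4,2]
  r3 -= 2·r2 → [0,0,0,2]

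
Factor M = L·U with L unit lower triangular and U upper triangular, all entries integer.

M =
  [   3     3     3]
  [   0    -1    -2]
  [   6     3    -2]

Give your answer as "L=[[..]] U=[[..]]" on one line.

L=[[1,0,0],[0,1,0],[2,3,1]] U=[[3,3,3],[0,-1,-2],[0,0,-2]]

  R1 -= 0·R0 → [0,-1,-2]
  R2 -= 2·R0 → [0,-3,-8]
  R2 -= 3·R1 → [0,0,-2]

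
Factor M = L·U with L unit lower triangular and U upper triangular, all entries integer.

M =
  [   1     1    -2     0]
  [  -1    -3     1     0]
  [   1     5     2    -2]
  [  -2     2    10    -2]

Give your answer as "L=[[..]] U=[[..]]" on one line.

  row1 -= -1·row0 → [0,-2,-1,0]
  row2 -= 1·row0 → [0,4,4,-2]
  row3 -= -2·row0 → [0,4,6,-2]
  row2 -= -2·row1 → [0,0,2,-2]
  row3 -= -2·row1 → [0,0,4,-2]
  row3 -= 2·row2 → [0,0,0,2]

L=[[1,0,0,0],[-1,1,0,0],[1,-2,1,0],[-2,-2,2,1]] U=[[1,1,-2,0],[0,-2,-1,0],[0,0,2,-2],[0,0,0,2]]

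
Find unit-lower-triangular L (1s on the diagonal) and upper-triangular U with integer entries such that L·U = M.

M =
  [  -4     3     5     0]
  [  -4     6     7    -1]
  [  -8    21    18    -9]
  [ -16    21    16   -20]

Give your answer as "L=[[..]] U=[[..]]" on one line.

  r1 -= 1·r0 → [0,3,2,-1]
  r2 -= 2·r0 → [0,15,8,-9]
  r3 -= 4·r0 → [0,9,-4,-20]
  r2 -= 5·r1 → [0,0,-2,-4]
  r3 -= 3·r1 → [0,0,-10,-17]
  r3 -= 5·r2 → [0,0,0,3]

L=[[1,0,0,0],[1,1,0,0],[2,5,1,0],[4,3,5,1]] U=[[-4,3,5,0],[0,3,2,-1],[0,0,-2,-4],[0,0,0,3]]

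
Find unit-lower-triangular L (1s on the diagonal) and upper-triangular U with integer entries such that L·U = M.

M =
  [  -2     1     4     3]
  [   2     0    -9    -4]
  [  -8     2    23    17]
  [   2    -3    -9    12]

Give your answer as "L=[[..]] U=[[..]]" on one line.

L=[[1,0,0,0],[-1,1,0,0],[4,-2,1,0],[-1,-2,5,1]] U=[[-2,1,4,3],[0,1,-5,-1],[0,0,-3,3],[0,0,0,-2]]

  r1 -= -1·r0 → [0,1,-5,-1]
  r2 -= 4·r0 → [0,-2,7,5]
  r3 -= -1·r0 → [0,-2,-5,15]
  r2 -= -2·r1 → [0,0,-3,3]
  r3 -= -2·r1 → [0,0,-15,13]
  r3 -= 5·r2 → [0,0,0,-2]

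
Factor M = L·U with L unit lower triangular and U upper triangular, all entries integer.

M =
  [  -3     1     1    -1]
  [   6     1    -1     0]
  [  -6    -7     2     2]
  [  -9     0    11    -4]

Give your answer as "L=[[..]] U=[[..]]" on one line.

  row1 -= -2·row0 → [0,3,1,-2]
  row2 -= 2·row0 → [0,-9,0,4]
  row3 -= 3·row0 → [0,-3,8,-1]
  row2 -= -3·row1 → [0,0,3,-2]
  row3 -= -1·row1 → [0,0,9,-3]
  row3 -= 3·row2 → [0,0,0,3]

L=[[1,0,0,0],[-2,1,0,0],[2,-3,1,0],[3,-1,3,1]] U=[[-3,1,1,-1],[0,3,1,-2],[0,0,3,-2],[0,0,0,3]]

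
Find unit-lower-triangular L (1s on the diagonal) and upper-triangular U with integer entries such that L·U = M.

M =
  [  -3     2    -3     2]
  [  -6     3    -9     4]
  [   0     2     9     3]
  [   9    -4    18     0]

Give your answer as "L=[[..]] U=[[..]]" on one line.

L=[[1,0,0,0],[2,1,0,0],[0,-2,1,0],[-3,-2,1,1]] U=[[-3,2,-3,2],[0,-1,-3,0],[0,0,3,3],[0,0,0,3]]

  R1 -= 2·R0 → [0,-1,-3,0]
  R2 -= 0·R0 → [0,2,9,3]
  R3 -= -3·R0 → [0,2,9,6]
  R2 -= -2·R1 → [0,0,3,3]
  R3 -= -2·R1 → [0,0,3,6]
  R3 -= 1·R2 → [0,0,0,3]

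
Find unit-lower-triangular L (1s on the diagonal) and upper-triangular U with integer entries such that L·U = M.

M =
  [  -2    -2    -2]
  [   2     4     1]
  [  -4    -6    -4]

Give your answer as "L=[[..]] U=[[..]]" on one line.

  row1 -= -1·row0 → [0,2,-1]
  row2 -= 2·row0 → [0,-2,0]
  row2 -= -1·row1 → [0,0,-1]

L=[[1,0,0],[-1,1,0],[2,-1,1]] U=[[-2,-2,-2],[0,2,-1],[0,0,-1]]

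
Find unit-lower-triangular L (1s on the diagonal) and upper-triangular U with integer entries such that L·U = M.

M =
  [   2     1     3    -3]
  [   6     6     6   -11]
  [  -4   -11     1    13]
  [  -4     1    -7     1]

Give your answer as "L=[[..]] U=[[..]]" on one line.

  row1 -= 3·row0 → [0,3,-3,-2]
  row2 -= -2·row0 → [0,-9,7,7]
  row3 -= -2·row0 → [0,3,-1,-5]
  row2 -= -3·row1 → [0,0,-2,1]
  row3 -= 1·row1 → [0,0,2,-3]
  row3 -= -1·row2 → [0,0,0,-2]

L=[[1,0,0,0],[3,1,0,0],[-2,-3,1,0],[-2,1,-1,1]] U=[[2,1,3,-3],[0,3,-3,-2],[0,0,-2,1],[0,0,0,-2]]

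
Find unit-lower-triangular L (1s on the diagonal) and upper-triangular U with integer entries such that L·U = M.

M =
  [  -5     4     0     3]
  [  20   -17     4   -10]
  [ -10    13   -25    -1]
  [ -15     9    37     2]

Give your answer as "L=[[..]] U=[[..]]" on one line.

L=[[1,0,0,0],[-4,1,0,0],[2,-5,1,0],[3,3,-5,1]] U=[[-5,4,0,3],[0,-1,4,2],[0,0,-5,3],[0,0,0,2]]

  r1 -= -4·r0 → [0,-1,4,2]
  r2 -= 2·r0 → [0,5,-25,-7]
  r3 -= 3·r0 → [0,-3,37,-7]
  r2 -= -5·r1 → [0,0,-5,3]
  r3 -= 3·r1 → [0,0,25,-13]
  r3 -= -5·r2 → [0,0,0,2]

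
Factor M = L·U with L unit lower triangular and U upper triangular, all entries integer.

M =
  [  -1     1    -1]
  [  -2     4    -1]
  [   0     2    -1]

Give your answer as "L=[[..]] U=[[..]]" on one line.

L=[[1,0,0],[2,1,0],[0,1,1]] U=[[-1,1,-1],[0,2,1],[0,0,-2]]

  row1 -= 2·row0 → [0,2,1]
  row2 -= 0·row0 → [0,2,-1]
  row2 -= 1·row1 → [0,0,-2]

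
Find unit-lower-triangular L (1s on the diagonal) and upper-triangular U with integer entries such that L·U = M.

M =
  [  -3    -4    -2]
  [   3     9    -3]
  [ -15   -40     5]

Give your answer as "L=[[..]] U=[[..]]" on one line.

L=[[1,0,0],[-1,1,0],[5,-4,1]] U=[[-3,-4,-2],[0,5,-5],[0,0,-5]]

  R1 -= -1·R0 → [0,5,-5]
  R2 -= 5·R0 → [0,-20,15]
  R2 -= -4·R1 → [0,0,-5]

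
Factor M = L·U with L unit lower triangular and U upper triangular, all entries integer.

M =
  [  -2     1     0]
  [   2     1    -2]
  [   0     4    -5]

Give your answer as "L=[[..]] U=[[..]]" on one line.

  R1 -= -1·R0 → [0,2,-2]
  R2 -= 0·R0 → [0,4,-5]
  R2 -= 2·R1 → [0,0,-1]

L=[[1,0,0],[-1,1,0],[0,2,1]] U=[[-2,1,0],[0,2,-2],[0,0,-1]]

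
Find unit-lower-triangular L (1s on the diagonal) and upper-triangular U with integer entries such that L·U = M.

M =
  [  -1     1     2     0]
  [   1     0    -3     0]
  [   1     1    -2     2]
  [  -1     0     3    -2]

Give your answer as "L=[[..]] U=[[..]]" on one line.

L=[[1,0,0,0],[-1,1,0,0],[-1,2,1,0],[1,-1,0,1]] U=[[-1,1,2,0],[0,1,-1,0],[0,0,2,2],[0,0,0,-2]]

  r1 -= -1·r0 → [0,1,-1,0]
  r2 -= -1·r0 → [0,2,0,2]
  r3 -= 1·r0 → [0,-1,1,-2]
  r2 -= 2·r1 → [0,0,2,2]
  r3 -= -1·r1 → [0,0,0,-2]
  r3 -= 0·r2 → [0,0,0,-2]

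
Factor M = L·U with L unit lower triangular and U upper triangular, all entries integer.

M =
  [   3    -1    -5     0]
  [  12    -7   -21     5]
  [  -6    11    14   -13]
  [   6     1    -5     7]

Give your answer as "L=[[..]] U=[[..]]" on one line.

  r1 -= 4·r0 → [0,-3,-1,5]
  r2 -= -2·r0 → [0,9,4,-13]
  r3 -= 2·r0 → [0,3,5,7]
  r2 -= -3·r1 → [0,0,1,2]
  r3 -= -1·r1 → [0,0,4,12]
  r3 -= 4·r2 → [0,0,0,4]

L=[[1,0,0,0],[4,1,0,0],[-2,-3,1,0],[2,-1,4,1]] U=[[3,-1,-5,0],[0,-3,-1,5],[0,0,1,2],[0,0,0,4]]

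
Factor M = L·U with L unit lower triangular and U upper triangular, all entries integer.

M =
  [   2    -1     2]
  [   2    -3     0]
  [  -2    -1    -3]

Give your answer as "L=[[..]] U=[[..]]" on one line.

L=[[1,0,0],[1,1,0],[-1,1,1]] U=[[2,-1,2],[0,-2,-2],[0,0,1]]

  r1 -= 1·r0 → [0,-2,-2]
  r2 -= -1·r0 → [0,-2,-1]
  r2 -= 1·r1 → [0,0,1]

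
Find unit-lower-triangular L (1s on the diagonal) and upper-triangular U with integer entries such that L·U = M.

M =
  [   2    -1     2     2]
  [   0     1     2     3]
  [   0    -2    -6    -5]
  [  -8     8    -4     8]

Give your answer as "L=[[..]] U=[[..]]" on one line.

  R1 -= 0·R0 → [0,1,2,3]
  R2 -= 0·R0 → [0,-2,-6,-5]
  R3 -= -4·R0 → [0,4,4,16]
  R2 -= -2·R1 → [0,0,-2,1]
  R3 -= 4·R1 → [0,0,-4,4]
  R3 -= 2·R2 → [0,0,0,2]

L=[[1,0,0,0],[0,1,0,0],[0,-2,1,0],[-4,4,2,1]] U=[[2,-1,2,2],[0,1,2,3],[0,0,-2,1],[0,0,0,2]]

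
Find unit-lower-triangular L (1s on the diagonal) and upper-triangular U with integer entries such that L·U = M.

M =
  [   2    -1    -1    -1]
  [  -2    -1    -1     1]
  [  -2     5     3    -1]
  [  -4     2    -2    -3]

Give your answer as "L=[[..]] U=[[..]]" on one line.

L=[[1,0,0,0],[-1,1,0,0],[-1,-2,1,0],[-2,0,2,1]] U=[[2,-1,-1,-1],[0,-2,-2,0],[0,0,-2,-2],[0,0,0,-1]]

  r1 -= -1·r0 → [0,-2,-2,0]
  r2 -= -1·r0 → [0,4,2,-2]
  r3 -= -2·r0 → [0,0,-4,-5]
  r2 -= -2·r1 → [0,0,-2,-2]
  r3 -= 0·r1 → [0,0,-4,-5]
  r3 -= 2·r2 → [0,0,0,-1]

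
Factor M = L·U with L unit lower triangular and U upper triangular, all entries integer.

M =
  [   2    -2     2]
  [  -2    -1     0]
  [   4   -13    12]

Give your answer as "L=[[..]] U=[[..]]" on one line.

  r1 -= -1·r0 → [0,-3,2]
  r2 -= 2·r0 → [0,-9,8]
  r2 -= 3·r1 → [0,0,2]

L=[[1,0,0],[-1,1,0],[2,3,1]] U=[[2,-2,2],[0,-3,2],[0,0,2]]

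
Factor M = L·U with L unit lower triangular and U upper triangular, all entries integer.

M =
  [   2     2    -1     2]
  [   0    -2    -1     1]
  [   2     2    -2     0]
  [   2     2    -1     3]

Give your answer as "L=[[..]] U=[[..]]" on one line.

  r1 -= 0·r0 → [0,-2,-1,1]
  r2 -= 1·r0 → [0,0,-1,-2]
  r3 -= 1·r0 → [0,0,0,1]
  r2 -= 0·r1 → [0,0,-1,-2]
  r3 -= 0·r1 → [0,0,0,1]
  r3 -= 0·r2 → [0,0,0,1]

L=[[1,0,0,0],[0,1,0,0],[1,0,1,0],[1,0,0,1]] U=[[2,2,-1,2],[0,-2,-1,1],[0,0,-1,-2],[0,0,0,1]]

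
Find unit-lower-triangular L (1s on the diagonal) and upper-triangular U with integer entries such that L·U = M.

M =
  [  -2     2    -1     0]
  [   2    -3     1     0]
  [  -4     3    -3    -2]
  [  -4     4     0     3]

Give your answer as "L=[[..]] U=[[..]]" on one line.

  R1 -= -1·R0 → [0,-1,0,0]
  R2 -= 2·R0 → [0,-1,-1,-2]
  R3 -= 2·R0 → [0,0,2,3]
  R2 -= 1·R1 → [0,0,-1,-2]
  R3 -= 0·R1 → [0,0,2,3]
  R3 -= -2·R2 → [0,0,0,-1]

L=[[1,0,0,0],[-1,1,0,0],[2,1,1,0],[2,0,-2,1]] U=[[-2,2,-1,0],[0,-1,0,0],[0,0,-1,-2],[0,0,0,-1]]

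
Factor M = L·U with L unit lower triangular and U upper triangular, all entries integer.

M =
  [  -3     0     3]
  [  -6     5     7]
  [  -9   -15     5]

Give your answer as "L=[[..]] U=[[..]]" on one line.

L=[[1,0,0],[2,1,0],[3,-3,1]] U=[[-3,0,3],[0,5,1],[0,0,-1]]

  r1 -= 2·r0 → [0,5,1]
  r2 -= 3·r0 → [0,-15,-4]
  r2 -= -3·r1 → [0,0,-1]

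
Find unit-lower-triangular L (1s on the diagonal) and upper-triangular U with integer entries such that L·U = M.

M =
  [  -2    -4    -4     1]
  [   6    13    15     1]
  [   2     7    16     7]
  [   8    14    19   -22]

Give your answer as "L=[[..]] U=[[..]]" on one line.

L=[[1,0,0,0],[-3,1,0,0],[-1,3,1,0],[-4,-2,3,1]] U=[[-2,-4,-4,1],[0,1,3,4],[0,0,3,-4],[0,0,0,2]]

  R1 -= -3·R0 → [0,1,3,4]
  R2 -= -1·R0 → [0,3,12,8]
  R3 -= -4·R0 → [0,-2,3,-18]
  R2 -= 3·R1 → [0,0,3,-4]
  R3 -= -2·R1 → [0,0,9,-10]
  R3 -= 3·R2 → [0,0,0,2]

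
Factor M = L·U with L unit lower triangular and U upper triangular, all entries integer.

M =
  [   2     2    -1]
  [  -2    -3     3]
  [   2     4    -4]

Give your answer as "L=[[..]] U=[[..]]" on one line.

L=[[1,0,0],[-1,1,0],[1,-2,1]] U=[[2,2,-1],[0,-1,2],[0,0,1]]

  row1 -= -1·row0 → [0,-1,2]
  row2 -= 1·row0 → [0,2,-3]
  row2 -= -2·row1 → [0,0,1]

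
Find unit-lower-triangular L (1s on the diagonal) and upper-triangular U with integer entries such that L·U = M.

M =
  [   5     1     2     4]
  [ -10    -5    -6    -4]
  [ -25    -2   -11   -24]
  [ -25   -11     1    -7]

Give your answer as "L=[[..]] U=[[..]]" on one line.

  row1 -= -2·row0 → [0,-3,-2,4]
  row2 -= -5·row0 → [0,3,-1,-4]
  row3 -= -5·row0 → [0,-6,11,13]
  row2 -= -1·row1 → [0,0,-3,0]
  row3 -= 2·row1 → [0,0,15,5]
  row3 -= -5·row2 → [0,0,0,5]

L=[[1,0,0,0],[-2,1,0,0],[-5,-1,1,0],[-5,2,-5,1]] U=[[5,1,2,4],[0,-3,-2,4],[0,0,-3,0],[0,0,0,5]]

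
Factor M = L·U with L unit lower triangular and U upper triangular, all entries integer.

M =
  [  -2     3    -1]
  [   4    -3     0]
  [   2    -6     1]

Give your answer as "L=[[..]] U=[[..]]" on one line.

L=[[1,0,0],[-2,1,0],[-1,-1,1]] U=[[-2,3,-1],[0,3,-2],[0,0,-2]]

  r1 -= -2·r0 → [0,3,-2]
  r2 -= -1·r0 → [0,-3,0]
  r2 -= -1·r1 → [0,0,-2]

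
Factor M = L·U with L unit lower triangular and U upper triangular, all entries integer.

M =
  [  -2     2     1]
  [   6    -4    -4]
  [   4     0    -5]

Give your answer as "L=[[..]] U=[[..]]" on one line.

L=[[1,0,0],[-3,1,0],[-2,2,1]] U=[[-2,2,1],[0,2,-1],[0,0,-1]]

  R1 -= -3·R0 → [0,2,-1]
  R2 -= -2·R0 → [0,4,-3]
  R2 -= 2·R1 → [0,0,-1]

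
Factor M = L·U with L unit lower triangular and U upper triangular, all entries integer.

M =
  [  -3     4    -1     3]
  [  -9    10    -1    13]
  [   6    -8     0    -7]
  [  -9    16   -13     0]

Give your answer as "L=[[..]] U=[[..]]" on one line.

  r1 -= 3·r0 → [0,-2,2,4]
  r2 -= -2·r0 → [0,0,-2,-1]
  r3 -= 3·r0 → [0,4,-10,-9]
  r2 -= 0·r1 → [0,0,-2,-1]
  r3 -= -2·r1 → [0,0,-6,-1]
  r3 -= 3·r2 → [0,0,0,2]

L=[[1,0,0,0],[3,1,0,0],[-2,0,1,0],[3,-2,3,1]] U=[[-3,4,-1,3],[0,-2,2,4],[0,0,-2,-1],[0,0,0,2]]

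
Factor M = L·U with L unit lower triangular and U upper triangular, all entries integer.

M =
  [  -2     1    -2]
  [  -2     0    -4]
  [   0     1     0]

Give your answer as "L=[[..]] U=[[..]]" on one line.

  R1 -= 1·R0 → [0,-1,-2]
  R2 -= 0·R0 → [0,1,0]
  R2 -= -1·R1 → [0,0,-2]

L=[[1,0,0],[1,1,0],[0,-1,1]] U=[[-2,1,-2],[0,-1,-2],[0,0,-2]]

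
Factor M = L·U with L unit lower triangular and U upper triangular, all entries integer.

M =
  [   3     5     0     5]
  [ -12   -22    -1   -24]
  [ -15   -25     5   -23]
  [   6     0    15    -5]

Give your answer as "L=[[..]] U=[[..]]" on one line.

  row1 -= -4·row0 → [0,-2,-1,-4]
  row2 -= -5·row0 → [0,0,5,2]
  row3 -= 2·row0 → [0,-10,15,-15]
  row2 -= 0·row1 → [0,0,5,2]
  row3 -= 5·row1 → [0,0,20,5]
  row3 -= 4·row2 → [0,0,0,-3]

L=[[1,0,0,0],[-4,1,0,0],[-5,0,1,0],[2,5,4,1]] U=[[3,5,0,5],[0,-2,-1,-4],[0,0,5,2],[0,0,0,-3]]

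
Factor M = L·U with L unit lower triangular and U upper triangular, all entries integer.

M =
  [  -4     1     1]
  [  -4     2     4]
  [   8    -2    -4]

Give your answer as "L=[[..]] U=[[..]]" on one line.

L=[[1,0,0],[1,1,0],[-2,0,1]] U=[[-4,1,1],[0,1,3],[0,0,-2]]

  R1 -= 1·R0 → [0,1,3]
  R2 -= -2·R0 → [0,0,-2]
  R2 -= 0·R1 → [0,0,-2]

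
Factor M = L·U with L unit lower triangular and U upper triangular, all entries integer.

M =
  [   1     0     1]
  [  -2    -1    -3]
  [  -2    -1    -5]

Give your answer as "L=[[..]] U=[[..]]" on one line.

L=[[1,0,0],[-2,1,0],[-2,1,1]] U=[[1,0,1],[0,-1,-1],[0,0,-2]]

  r1 -= -2·r0 → [0,-1,-1]
  r2 -= -2·r0 → [0,-1,-3]
  r2 -= 1·r1 → [0,0,-2]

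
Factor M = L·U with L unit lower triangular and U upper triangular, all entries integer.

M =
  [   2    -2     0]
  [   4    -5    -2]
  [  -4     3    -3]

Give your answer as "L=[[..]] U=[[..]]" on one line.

  R1 -= 2·R0 → [0,-1,-2]
  R2 -= -2·R0 → [0,-1,-3]
  R2 -= 1·R1 → [0,0,-1]

L=[[1,0,0],[2,1,0],[-2,1,1]] U=[[2,-2,0],[0,-1,-2],[0,0,-1]]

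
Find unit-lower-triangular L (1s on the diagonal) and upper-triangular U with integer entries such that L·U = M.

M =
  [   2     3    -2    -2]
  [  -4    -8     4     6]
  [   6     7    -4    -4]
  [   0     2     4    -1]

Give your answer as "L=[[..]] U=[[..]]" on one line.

  r1 -= -2·r0 → [0,-2,0,2]
  r2 -= 3·r0 → [0,-2,2,2]
  r3 -= 0·r0 → [0,2,4,-1]
  r2 -= 1·r1 → [0,0,2,0]
  r3 -= -1·r1 → [0,0,4,1]
  r3 -= 2·r2 → [0,0,0,1]

L=[[1,0,0,0],[-2,1,0,0],[3,1,1,0],[0,-1,2,1]] U=[[2,3,-2,-2],[0,-2,0,2],[0,0,2,0],[0,0,0,1]]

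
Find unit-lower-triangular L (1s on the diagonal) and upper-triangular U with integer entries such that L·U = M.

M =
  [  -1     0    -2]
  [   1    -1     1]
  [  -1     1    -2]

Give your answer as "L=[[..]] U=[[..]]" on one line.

L=[[1,0,0],[-1,1,0],[1,-1,1]] U=[[-1,0,-2],[0,-1,-1],[0,0,-1]]

  R1 -= -1·R0 → [0,-1,-1]
  R2 -= 1·R0 → [0,1,0]
  R2 -= -1·R1 → [0,0,-1]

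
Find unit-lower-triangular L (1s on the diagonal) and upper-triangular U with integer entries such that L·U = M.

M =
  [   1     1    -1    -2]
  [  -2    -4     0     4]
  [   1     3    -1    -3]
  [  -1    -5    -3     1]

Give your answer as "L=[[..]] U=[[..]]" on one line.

L=[[1,0,0,0],[-2,1,0,0],[1,-1,1,0],[-1,2,0,1]] U=[[1,1,-1,-2],[0,-2,-2,0],[0,0,-2,-1],[0,0,0,-1]]

  R1 -= -2·R0 → [0,-2,-2,0]
  R2 -= 1·R0 → [0,2,0,-1]
  R3 -= -1·R0 → [0,-4,-4,-1]
  R2 -= -1·R1 → [0,0,-2,-1]
  R3 -= 2·R1 → [0,0,0,-1]
  R3 -= 0·R2 → [0,0,0,-1]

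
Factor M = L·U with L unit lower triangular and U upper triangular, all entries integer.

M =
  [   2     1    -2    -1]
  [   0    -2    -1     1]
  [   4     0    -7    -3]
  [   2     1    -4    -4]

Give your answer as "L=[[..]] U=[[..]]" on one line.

L=[[1,0,0,0],[0,1,0,0],[2,1,1,0],[1,0,1,1]] U=[[2,1,-2,-1],[0,-2,-1,1],[0,0,-2,-2],[0,0,0,-1]]

  row1 -= 0·row0 → [0,-2,-1,1]
  row2 -= 2·row0 → [0,-2,-3,-1]
  row3 -= 1·row0 → [0,0,-2,-3]
  row2 -= 1·row1 → [0,0,-2,-2]
  row3 -= 0·row1 → [0,0,-2,-3]
  row3 -= 1·row2 → [0,0,0,-1]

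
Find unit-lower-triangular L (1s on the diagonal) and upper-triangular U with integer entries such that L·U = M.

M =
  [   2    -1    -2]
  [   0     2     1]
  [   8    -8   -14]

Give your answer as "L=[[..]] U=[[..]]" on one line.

L=[[1,0,0],[0,1,0],[4,-2,1]] U=[[2,-1,-2],[0,2,1],[0,0,-4]]

  row1 -= 0·row0 → [0,2,1]
  row2 -= 4·row0 → [0,-4,-6]
  row2 -= -2·row1 → [0,0,-4]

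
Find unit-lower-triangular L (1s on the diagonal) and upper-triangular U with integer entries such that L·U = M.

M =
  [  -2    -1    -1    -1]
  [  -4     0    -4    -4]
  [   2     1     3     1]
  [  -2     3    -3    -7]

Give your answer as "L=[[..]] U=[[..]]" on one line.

L=[[1,0,0,0],[2,1,0,0],[-1,0,1,0],[1,2,1,1]] U=[[-2,-1,-1,-1],[0,2,-2,-2],[0,0,2,0],[0,0,0,-2]]

  r1 -= 2·r0 → [0,2,-2,-2]
  r2 -= -1·r0 → [0,0,2,0]
  r3 -= 1·r0 → [0,4,-2,-6]
  r2 -= 0·r1 → [0,0,2,0]
  r3 -= 2·r1 → [0,0,2,-2]
  r3 -= 1·r2 → [0,0,0,-2]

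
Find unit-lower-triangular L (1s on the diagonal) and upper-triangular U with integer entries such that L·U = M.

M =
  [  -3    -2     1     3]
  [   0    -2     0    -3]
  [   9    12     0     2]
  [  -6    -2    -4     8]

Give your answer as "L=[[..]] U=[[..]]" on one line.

  r1 -= 0·r0 → [0,-2,0,-3]
  r2 -= -3·r0 → [0,6,3,11]
  r3 -= 2·r0 → [0,2,-6,2]
  r2 -= -3·r1 → [0,0,3,2]
  r3 -= -1·r1 → [0,0,-6,-1]
  r3 -= -2·r2 → [0,0,0,3]

L=[[1,0,0,0],[0,1,0,0],[-3,-3,1,0],[2,-1,-2,1]] U=[[-3,-2,1,3],[0,-2,0,-3],[0,0,3,2],[0,0,0,3]]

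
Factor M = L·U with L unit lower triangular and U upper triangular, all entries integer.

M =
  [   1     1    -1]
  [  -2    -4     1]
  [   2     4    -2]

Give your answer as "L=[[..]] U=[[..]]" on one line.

L=[[1,0,0],[-2,1,0],[2,-1,1]] U=[[1,1,-1],[0,-2,-1],[0,0,-1]]

  row1 -= -2·row0 → [0,-2,-1]
  row2 -= 2·row0 → [0,2,0]
  row2 -= -1·row1 → [0,0,-1]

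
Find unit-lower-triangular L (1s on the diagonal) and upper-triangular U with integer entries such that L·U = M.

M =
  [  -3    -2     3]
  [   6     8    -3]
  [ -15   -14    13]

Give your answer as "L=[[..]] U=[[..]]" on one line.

  r1 -= -2·r0 → [0,4,3]
  r2 -= 5·r0 → [0,-4,-2]
  r2 -= -1·r1 → [0,0,1]

L=[[1,0,0],[-2,1,0],[5,-1,1]] U=[[-3,-2,3],[0,4,3],[0,0,1]]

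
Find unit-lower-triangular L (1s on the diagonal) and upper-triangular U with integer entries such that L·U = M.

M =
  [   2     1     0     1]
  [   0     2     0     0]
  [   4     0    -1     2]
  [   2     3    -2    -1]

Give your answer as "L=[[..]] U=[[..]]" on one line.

  R1 -= 0·R0 → [0,2,0,0]
  R2 -= 2·R0 → [0,-2,-1,0]
  R3 -= 1·R0 → [0,2,-2,-2]
  R2 -= -1·R1 → [0,0,-1,0]
  R3 -= 1·R1 → [0,0,-2,-2]
  R3 -= 2·R2 → [0,0,0,-2]

L=[[1,0,0,0],[0,1,0,0],[2,-1,1,0],[1,1,2,1]] U=[[2,1,0,1],[0,2,0,0],[0,0,-1,0],[0,0,0,-2]]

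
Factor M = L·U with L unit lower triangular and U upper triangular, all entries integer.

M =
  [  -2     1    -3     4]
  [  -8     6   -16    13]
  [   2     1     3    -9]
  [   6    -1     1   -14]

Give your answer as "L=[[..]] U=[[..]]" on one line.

L=[[1,0,0,0],[4,1,0,0],[-1,1,1,0],[-3,1,-1,1]] U=[[-2,1,-3,4],[0,2,-4,-3],[0,0,4,-2],[0,0,0,-1]]

  r1 -= 4·r0 → [0,2,-4,-3]
  r2 -= -1·r0 → [0,2,0,-5]
  r3 -= -3·r0 → [0,2,-8,-2]
  r2 -= 1·r1 → [0,0,4,-2]
  r3 -= 1·r1 → [0,0,-4,1]
  r3 -= -1·r2 → [0,0,0,-1]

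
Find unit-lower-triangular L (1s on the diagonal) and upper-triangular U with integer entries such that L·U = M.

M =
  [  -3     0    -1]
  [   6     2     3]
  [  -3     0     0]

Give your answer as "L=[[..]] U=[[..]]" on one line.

  R1 -= -2·R0 → [0,2,1]
  R2 -= 1·R0 → [0,0,1]
  R2 -= 0·R1 → [0,0,1]

L=[[1,0,0],[-2,1,0],[1,0,1]] U=[[-3,0,-1],[0,2,1],[0,0,1]]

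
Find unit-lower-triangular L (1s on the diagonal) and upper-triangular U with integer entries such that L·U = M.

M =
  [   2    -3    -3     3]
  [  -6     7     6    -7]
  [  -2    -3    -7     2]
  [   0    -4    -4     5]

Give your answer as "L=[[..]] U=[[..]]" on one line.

L=[[1,0,0,0],[-3,1,0,0],[-1,3,1,0],[0,2,-2,1]] U=[[2,-3,-3,3],[0,-2,-3,2],[0,0,-1,-1],[0,0,0,-1]]

  row1 -= -3·row0 → [0,-2,-3,2]
  row2 -= -1·row0 → [0,-6,-10,5]
  row3 -= 0·row0 → [0,-4,-4,5]
  row2 -= 3·row1 → [0,0,-1,-1]
  row3 -= 2·row1 → [0,0,2,1]
  row3 -= -2·row2 → [0,0,0,-1]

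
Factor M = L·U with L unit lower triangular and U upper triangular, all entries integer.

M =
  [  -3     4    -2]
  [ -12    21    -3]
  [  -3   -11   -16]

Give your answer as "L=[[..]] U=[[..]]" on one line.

  r1 -= 4·r0 → [0,5,5]
  r2 -= 1·r0 → [0,-15,-14]
  r2 -= -3·r1 → [0,0,1]

L=[[1,0,0],[4,1,0],[1,-3,1]] U=[[-3,4,-2],[0,5,5],[0,0,1]]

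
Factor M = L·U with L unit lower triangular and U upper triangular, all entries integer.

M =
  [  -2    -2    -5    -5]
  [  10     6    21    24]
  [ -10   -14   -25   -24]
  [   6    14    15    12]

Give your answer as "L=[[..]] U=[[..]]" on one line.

  R1 -= -5·R0 → [0,-4,-4,-1]
  R2 -= 5·R0 → [0,-4,0,1]
  R3 -= -3·R0 → [0,8,0,-3]
  R2 -= 1·R1 → [0,0,4,2]
  R3 -= -2·R1 → [0,0,-8,-5]
  R3 -= -2·R2 → [0,0,0,-1]

L=[[1,0,0,0],[-5,1,0,0],[5,1,1,0],[-3,-2,-2,1]] U=[[-2,-2,-5,-5],[0,-4,-4,-1],[0,0,4,2],[0,0,0,-1]]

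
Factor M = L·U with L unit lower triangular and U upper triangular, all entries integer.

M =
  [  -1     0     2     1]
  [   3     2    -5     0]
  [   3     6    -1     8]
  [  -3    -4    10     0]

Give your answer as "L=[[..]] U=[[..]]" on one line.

  row1 -= -3·row0 → [0,2,1,3]
  row2 -= -3·row0 → [0,6,5,11]
  row3 -= 3·row0 → [0,-4,4,-3]
  row2 -= 3·row1 → [0,0,2,2]
  row3 -= -2·row1 → [0,0,6,3]
  row3 -= 3·row2 → [0,0,0,-3]

L=[[1,0,0,0],[-3,1,0,0],[-3,3,1,0],[3,-2,3,1]] U=[[-1,0,2,1],[0,2,1,3],[0,0,2,2],[0,0,0,-3]]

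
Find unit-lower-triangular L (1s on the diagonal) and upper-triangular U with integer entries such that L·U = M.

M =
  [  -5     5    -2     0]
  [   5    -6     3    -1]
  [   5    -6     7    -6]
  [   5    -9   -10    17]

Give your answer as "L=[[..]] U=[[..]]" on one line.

L=[[1,0,0,0],[-1,1,0,0],[-1,1,1,0],[-1,4,-4,1]] U=[[-5,5,-2,0],[0,-1,1,-1],[0,0,4,-5],[0,0,0,1]]

  R1 -= -1·R0 → [0,-1,1,-1]
  R2 -= -1·R0 → [0,-1,5,-6]
  R3 -= -1·R0 → [0,-4,-12,17]
  R2 -= 1·R1 → [0,0,4,-5]
  R3 -= 4·R1 → [0,0,-16,21]
  R3 -= -4·R2 → [0,0,0,1]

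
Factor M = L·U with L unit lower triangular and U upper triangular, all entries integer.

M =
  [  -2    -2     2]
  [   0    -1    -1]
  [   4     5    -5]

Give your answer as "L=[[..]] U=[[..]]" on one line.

L=[[1,0,0],[0,1,0],[-2,-1,1]] U=[[-2,-2,2],[0,-1,-1],[0,0,-2]]

  R1 -= 0·R0 → [0,-1,-1]
  R2 -= -2·R0 → [0,1,-1]
  R2 -= -1·R1 → [0,0,-2]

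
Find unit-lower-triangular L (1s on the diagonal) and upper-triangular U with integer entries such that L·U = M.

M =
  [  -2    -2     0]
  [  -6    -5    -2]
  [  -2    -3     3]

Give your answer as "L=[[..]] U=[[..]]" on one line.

L=[[1,0,0],[3,1,0],[1,-1,1]] U=[[-2,-2,0],[0,1,-2],[0,0,1]]

  row1 -= 3·row0 → [0,1,-2]
  row2 -= 1·row0 → [0,-1,3]
  row2 -= -1·row1 → [0,0,1]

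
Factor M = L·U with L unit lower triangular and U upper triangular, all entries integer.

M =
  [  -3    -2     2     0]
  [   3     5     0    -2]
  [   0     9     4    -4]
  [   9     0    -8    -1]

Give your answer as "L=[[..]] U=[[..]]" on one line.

  r1 -= -1·r0 → [0,3,2,-2]
  r2 -= 0·r0 → [0,9,4,-4]
  r3 -= -3·r0 → [0,-6,-2,-1]
  r2 -= 3·r1 → [0,0,-2,2]
  r3 -= -2·r1 → [0,0,2,-5]
  r3 -= -1·r2 → [0,0,0,-3]

L=[[1,0,0,0],[-1,1,0,0],[0,3,1,0],[-3,-2,-1,1]] U=[[-3,-2,2,0],[0,3,2,-2],[0,0,-2,2],[0,0,0,-3]]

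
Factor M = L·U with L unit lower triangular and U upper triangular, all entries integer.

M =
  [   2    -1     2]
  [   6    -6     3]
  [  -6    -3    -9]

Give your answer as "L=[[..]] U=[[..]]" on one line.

  row1 -= 3·row0 → [0,-3,-3]
  row2 -= -3·row0 → [0,-6,-3]
  row2 -= 2·row1 → [0,0,3]

L=[[1,0,0],[3,1,0],[-3,2,1]] U=[[2,-1,2],[0,-3,-3],[0,0,3]]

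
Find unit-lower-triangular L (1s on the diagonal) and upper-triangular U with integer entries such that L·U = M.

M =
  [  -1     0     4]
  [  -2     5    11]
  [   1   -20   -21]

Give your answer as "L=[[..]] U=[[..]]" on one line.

L=[[1,0,0],[2,1,0],[-1,-4,1]] U=[[-1,0,4],[0,5,3],[0,0,-5]]

  row1 -= 2·row0 → [0,5,3]
  row2 -= -1·row0 → [0,-20,-17]
  row2 -= -4·row1 → [0,0,-5]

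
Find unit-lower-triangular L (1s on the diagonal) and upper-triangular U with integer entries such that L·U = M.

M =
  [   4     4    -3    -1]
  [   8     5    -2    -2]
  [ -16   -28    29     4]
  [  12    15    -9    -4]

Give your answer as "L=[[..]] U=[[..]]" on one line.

L=[[1,0,0,0],[2,1,0,0],[-4,4,1,0],[3,-1,4,1]] U=[[4,4,-3,-1],[0,-3,4,0],[0,0,1,0],[0,0,0,-1]]

  R1 -= 2·R0 → [0,-3,4,0]
  R2 -= -4·R0 → [0,-12,17,0]
  R3 -= 3·R0 → [0,3,0,-1]
  R2 -= 4·R1 → [0,0,1,0]
  R3 -= -1·R1 → [0,0,4,-1]
  R3 -= 4·R2 → [0,0,0,-1]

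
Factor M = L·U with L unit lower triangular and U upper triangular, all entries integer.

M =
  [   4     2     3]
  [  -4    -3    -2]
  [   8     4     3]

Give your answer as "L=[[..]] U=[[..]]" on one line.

  R1 -= -1·R0 → [0,-1,1]
  R2 -= 2·R0 → [0,0,-3]
  R2 -= 0·R1 → [0,0,-3]

L=[[1,0,0],[-1,1,0],[2,0,1]] U=[[4,2,3],[0,-1,1],[0,0,-3]]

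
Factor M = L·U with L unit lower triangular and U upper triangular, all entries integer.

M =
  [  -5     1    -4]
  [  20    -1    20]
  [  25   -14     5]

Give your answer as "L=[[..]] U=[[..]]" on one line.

L=[[1,0,0],[-4,1,0],[-5,-3,1]] U=[[-5,1,-4],[0,3,4],[0,0,-3]]

  R1 -= -4·R0 → [0,3,4]
  R2 -= -5·R0 → [0,-9,-15]
  R2 -= -3·R1 → [0,0,-3]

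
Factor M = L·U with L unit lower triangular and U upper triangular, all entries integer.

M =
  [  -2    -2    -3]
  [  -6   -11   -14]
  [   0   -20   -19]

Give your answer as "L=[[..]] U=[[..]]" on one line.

L=[[1,0,0],[3,1,0],[0,4,1]] U=[[-2,-2,-3],[0,-5,-5],[0,0,1]]

  r1 -= 3·r0 → [0,-5,-5]
  r2 -= 0·r0 → [0,-20,-19]
  r2 -= 4·r1 → [0,0,1]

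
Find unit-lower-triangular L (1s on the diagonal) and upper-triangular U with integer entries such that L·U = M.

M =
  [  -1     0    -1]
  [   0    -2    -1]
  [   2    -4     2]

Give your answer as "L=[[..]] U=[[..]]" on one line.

L=[[1,0,0],[0,1,0],[-2,2,1]] U=[[-1,0,-1],[0,-2,-1],[0,0,2]]

  r1 -= 0·r0 → [0,-2,-1]
  r2 -= -2·r0 → [0,-4,0]
  r2 -= 2·r1 → [0,0,2]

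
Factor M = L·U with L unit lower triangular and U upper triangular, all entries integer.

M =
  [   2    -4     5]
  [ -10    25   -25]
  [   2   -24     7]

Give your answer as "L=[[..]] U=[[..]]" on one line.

  r1 -= -5·r0 → [0,5,0]
  r2 -= 1·r0 → [0,-20,2]
  r2 -= -4·r1 → [0,0,2]

L=[[1,0,0],[-5,1,0],[1,-4,1]] U=[[2,-4,5],[0,5,0],[0,0,2]]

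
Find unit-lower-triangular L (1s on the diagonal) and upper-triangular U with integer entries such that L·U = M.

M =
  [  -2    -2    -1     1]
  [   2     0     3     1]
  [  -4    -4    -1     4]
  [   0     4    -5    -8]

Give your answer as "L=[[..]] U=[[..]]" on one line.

  R1 -= -1·R0 → [0,-2,2,2]
  R2 -= 2·R0 → [0,0,1,2]
  R3 -= 0·R0 → [0,4,-5,-8]
  R2 -= 0·R1 → [0,0,1,2]
  R3 -= -2·R1 → [0,0,-1,-4]
  R3 -= -1·R2 → [0,0,0,-2]

L=[[1,0,0,0],[-1,1,0,0],[2,0,1,0],[0,-2,-1,1]] U=[[-2,-2,-1,1],[0,-2,2,2],[0,0,1,2],[0,0,0,-2]]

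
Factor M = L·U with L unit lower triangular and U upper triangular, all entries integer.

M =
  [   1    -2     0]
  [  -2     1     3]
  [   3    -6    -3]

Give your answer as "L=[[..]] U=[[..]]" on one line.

  r1 -= -2·r0 → [0,-3,3]
  r2 -= 3·r0 → [0,0,-3]
  r2 -= 0·r1 → [0,0,-3]

L=[[1,0,0],[-2,1,0],[3,0,1]] U=[[1,-2,0],[0,-3,3],[0,0,-3]]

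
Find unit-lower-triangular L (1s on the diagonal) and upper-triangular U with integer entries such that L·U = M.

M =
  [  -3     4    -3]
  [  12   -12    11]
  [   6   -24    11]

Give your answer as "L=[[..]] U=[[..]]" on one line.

L=[[1,0,0],[-4,1,0],[-2,-4,1]] U=[[-3,4,-3],[0,4,-1],[0,0,1]]

  R1 -= -4·R0 → [0,4,-1]
  R2 -= -2·R0 → [0,-16,5]
  R2 -= -4·R1 → [0,0,1]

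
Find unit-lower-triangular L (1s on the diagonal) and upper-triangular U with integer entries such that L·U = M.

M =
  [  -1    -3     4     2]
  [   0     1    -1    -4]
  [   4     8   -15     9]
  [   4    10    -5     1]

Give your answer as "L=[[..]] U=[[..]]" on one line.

  row1 -= 0·row0 → [0,1,-1,-4]
  row2 -= -4·row0 → [0,-4,1,17]
  row3 -= -4·row0 → [0,-2,11,9]
  row2 -= -4·row1 → [0,0,-3,1]
  row3 -= -2·row1 → [0,0,9,1]
  row3 -= -3·row2 → [0,0,0,4]

L=[[1,0,0,0],[0,1,0,0],[-4,-4,1,0],[-4,-2,-3,1]] U=[[-1,-3,4,2],[0,1,-1,-4],[0,0,-3,1],[0,0,0,4]]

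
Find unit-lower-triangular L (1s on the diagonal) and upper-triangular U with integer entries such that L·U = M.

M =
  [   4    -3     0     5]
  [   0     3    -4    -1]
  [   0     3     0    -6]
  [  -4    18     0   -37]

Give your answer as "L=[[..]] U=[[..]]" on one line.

  R1 -= 0·R0 → [0,3,-4,-1]
  R2 -= 0·R0 → [0,3,0,-6]
  R3 -= -1·R0 → [0,15,0,-32]
  R2 -= 1·R1 → [0,0,4,-5]
  R3 -= 5·R1 → [0,0,20,-27]
  R3 -= 5·R2 → [0,0,0,-2]

L=[[1,0,0,0],[0,1,0,0],[0,1,1,0],[-1,5,5,1]] U=[[4,-3,0,5],[0,3,-4,-1],[0,0,4,-5],[0,0,0,-2]]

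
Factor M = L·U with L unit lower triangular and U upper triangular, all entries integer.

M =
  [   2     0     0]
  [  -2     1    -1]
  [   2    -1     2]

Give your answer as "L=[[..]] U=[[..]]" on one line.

  R1 -= -1·R0 → [0,1,-1]
  R2 -= 1·R0 → [0,-1,2]
  R2 -= -1·R1 → [0,0,1]

L=[[1,0,0],[-1,1,0],[1,-1,1]] U=[[2,0,0],[0,1,-1],[0,0,1]]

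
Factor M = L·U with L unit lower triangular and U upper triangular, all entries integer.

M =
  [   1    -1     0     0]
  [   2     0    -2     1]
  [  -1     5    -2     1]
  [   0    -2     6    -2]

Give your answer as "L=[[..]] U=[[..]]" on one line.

  row1 -= 2·row0 → [0,2,-2,1]
  row2 -= -1·row0 → [0,4,-2,1]
  row3 -= 0·row0 → [0,-2,6,-2]
  row2 -= 2·row1 → [0,0,2,-1]
  row3 -= -1·row1 → [0,0,4,-1]
  row3 -= 2·row2 → [0,0,0,1]

L=[[1,0,0,0],[2,1,0,0],[-1,2,1,0],[0,-1,2,1]] U=[[1,-1,0,0],[0,2,-2,1],[0,0,2,-1],[0,0,0,1]]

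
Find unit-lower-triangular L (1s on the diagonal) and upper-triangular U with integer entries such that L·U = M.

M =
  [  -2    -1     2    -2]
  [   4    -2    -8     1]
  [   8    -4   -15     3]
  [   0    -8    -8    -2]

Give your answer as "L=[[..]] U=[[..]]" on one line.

L=[[1,0,0,0],[-2,1,0,0],[-4,2,1,0],[0,2,0,1]] U=[[-2,-1,2,-2],[0,-4,-4,-3],[0,0,1,1],[0,0,0,4]]

  r1 -= -2·r0 → [0,-4,-4,-3]
  r2 -= -4·r0 → [0,-8,-7,-5]
  r3 -= 0·r0 → [0,-8,-8,-2]
  r2 -= 2·r1 → [0,0,1,1]
  r3 -= 2·r1 → [0,0,0,4]
  r3 -= 0·r2 → [0,0,0,4]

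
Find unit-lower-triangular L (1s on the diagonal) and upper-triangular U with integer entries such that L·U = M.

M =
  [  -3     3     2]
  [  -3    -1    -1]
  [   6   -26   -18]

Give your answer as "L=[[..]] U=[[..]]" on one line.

L=[[1,0,0],[1,1,0],[-2,5,1]] U=[[-3,3,2],[0,-4,-3],[0,0,1]]

  R1 -= 1·R0 → [0,-4,-3]
  R2 -= -2·R0 → [0,-20,-14]
  R2 -= 5·R1 → [0,0,1]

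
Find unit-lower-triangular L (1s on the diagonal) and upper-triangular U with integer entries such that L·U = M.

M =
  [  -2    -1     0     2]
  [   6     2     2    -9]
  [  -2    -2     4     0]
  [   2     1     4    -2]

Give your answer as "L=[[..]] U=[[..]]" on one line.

  R1 -= -3·R0 → [0,-1,2,-3]
  R2 -= 1·R0 → [0,-1,4,-2]
  R3 -= -1·R0 → [0,0,4,0]
  R2 -= 1·R1 → [0,0,2,1]
  R3 -= 0·R1 → [0,0,4,0]
  R3 -= 2·R2 → [0,0,0,-2]

L=[[1,0,0,0],[-3,1,0,0],[1,1,1,0],[-1,0,2,1]] U=[[-2,-1,0,2],[0,-1,2,-3],[0,0,2,1],[0,0,0,-2]]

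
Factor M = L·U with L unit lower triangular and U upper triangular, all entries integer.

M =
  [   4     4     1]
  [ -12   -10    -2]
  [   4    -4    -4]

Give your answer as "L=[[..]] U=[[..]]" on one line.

  r1 -= -3·r0 → [0,2,1]
  r2 -= 1·r0 → [0,-8,-5]
  r2 -= -4·r1 → [0,0,-1]

L=[[1,0,0],[-3,1,0],[1,-4,1]] U=[[4,4,1],[0,2,1],[0,0,-1]]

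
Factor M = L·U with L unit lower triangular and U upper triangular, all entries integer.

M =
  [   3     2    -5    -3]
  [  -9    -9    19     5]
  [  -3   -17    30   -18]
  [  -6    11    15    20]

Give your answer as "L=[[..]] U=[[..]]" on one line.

L=[[1,0,0,0],[-3,1,0,0],[-1,5,1,0],[-2,-5,5,1]] U=[[3,2,-5,-3],[0,-3,4,-4],[0,0,5,-1],[0,0,0,-1]]

  R1 -= -3·R0 → [0,-3,4,-4]
  R2 -= -1·R0 → [0,-15,25,-21]
  R3 -= -2·R0 → [0,15,5,14]
  R2 -= 5·R1 → [0,0,5,-1]
  R3 -= -5·R1 → [0,0,25,-6]
  R3 -= 5·R2 → [0,0,0,-1]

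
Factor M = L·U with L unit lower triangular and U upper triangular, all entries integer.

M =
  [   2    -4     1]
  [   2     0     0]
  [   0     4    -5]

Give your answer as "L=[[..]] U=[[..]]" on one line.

  row1 -= 1·row0 → [0,4,-1]
  row2 -= 0·row0 → [0,4,-5]
  row2 -= 1·row1 → [0,0,-4]

L=[[1,0,0],[1,1,0],[0,1,1]] U=[[2,-4,1],[0,4,-1],[0,0,-4]]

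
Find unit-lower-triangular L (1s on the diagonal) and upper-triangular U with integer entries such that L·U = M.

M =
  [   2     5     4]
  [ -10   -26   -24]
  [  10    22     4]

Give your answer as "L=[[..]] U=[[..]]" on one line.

  r1 -= -5·r0 → [0,-1,-4]
  r2 -= 5·r0 → [0,-3,-16]
  r2 -= 3·r1 → [0,0,-4]

L=[[1,0,0],[-5,1,0],[5,3,1]] U=[[2,5,4],[0,-1,-4],[0,0,-4]]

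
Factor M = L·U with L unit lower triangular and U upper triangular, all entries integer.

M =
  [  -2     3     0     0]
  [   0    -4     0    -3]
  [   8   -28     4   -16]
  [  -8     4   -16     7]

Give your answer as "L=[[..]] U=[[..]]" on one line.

  row1 -= 0·row0 → [0,-4,0,-3]
  row2 -= -4·row0 → [0,-16,4,-16]
  row3 -= 4·row0 → [0,-8,-16,7]
  row2 -= 4·row1 → [0,0,4,-4]
  row3 -= 2·row1 → [0,0,-16,13]
  row3 -= -4·row2 → [0,0,0,-3]

L=[[1,0,0,0],[0,1,0,0],[-4,4,1,0],[4,2,-4,1]] U=[[-2,3,0,0],[0,-4,0,-3],[0,0,4,-4],[0,0,0,-3]]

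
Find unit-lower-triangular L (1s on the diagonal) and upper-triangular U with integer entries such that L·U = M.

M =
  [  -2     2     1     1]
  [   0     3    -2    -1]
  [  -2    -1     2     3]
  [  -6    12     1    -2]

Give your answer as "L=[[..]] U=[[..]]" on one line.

  r1 -= 0·r0 → [0,3,-2,-1]
  r2 -= 1·r0 → [0,-3,1,2]
  r3 -= 3·r0 → [0,6,-2,-5]
  r2 -= -1·r1 → [0,0,-1,1]
  r3 -= 2·r1 → [0,0,2,-3]
  r3 -= -2·r2 → [0,0,0,-1]

L=[[1,0,0,0],[0,1,0,0],[1,-1,1,0],[3,2,-2,1]] U=[[-2,2,1,1],[0,3,-2,-1],[0,0,-1,1],[0,0,0,-1]]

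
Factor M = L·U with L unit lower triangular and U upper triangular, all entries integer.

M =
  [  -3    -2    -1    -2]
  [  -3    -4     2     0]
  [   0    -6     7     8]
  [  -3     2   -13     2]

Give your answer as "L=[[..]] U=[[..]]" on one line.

  r1 -= 1·r0 → [0,-2,3,2]
  r2 -= 0·r0 → [0,-6,7,8]
  r3 -= 1·r0 → [0,4,-12,4]
  r2 -= 3·r1 → [0,0,-2,2]
  r3 -= -2·r1 → [0,0,-6,8]
  r3 -= 3·r2 → [0,0,0,2]

L=[[1,0,0,0],[1,1,0,0],[0,3,1,0],[1,-2,3,1]] U=[[-3,-2,-1,-2],[0,-2,3,2],[0,0,-2,2],[0,0,0,2]]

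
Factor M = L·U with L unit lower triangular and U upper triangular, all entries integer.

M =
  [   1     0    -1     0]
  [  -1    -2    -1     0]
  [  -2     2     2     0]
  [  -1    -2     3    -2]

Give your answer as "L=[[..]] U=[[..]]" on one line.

  R1 -= -1·R0 → [0,-2,-2,0]
  R2 -= -2·R0 → [0,2,0,0]
  R3 -= -1·R0 → [0,-2,2,-2]
  R2 -= -1·R1 → [0,0,-2,0]
  R3 -= 1·R1 → [0,0,4,-2]
  R3 -= -2·R2 → [0,0,0,-2]

L=[[1,0,0,0],[-1,1,0,0],[-2,-1,1,0],[-1,1,-2,1]] U=[[1,0,-1,0],[0,-2,-2,0],[0,0,-2,0],[0,0,0,-2]]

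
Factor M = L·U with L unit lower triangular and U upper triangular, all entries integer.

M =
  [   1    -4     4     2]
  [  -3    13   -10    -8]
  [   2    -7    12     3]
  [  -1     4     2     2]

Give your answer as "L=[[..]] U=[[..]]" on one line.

L=[[1,0,0,0],[-3,1,0,0],[2,1,1,0],[-1,0,3,1]] U=[[1,-4,4,2],[0,1,2,-2],[0,0,2,1],[0,0,0,1]]

  R1 -= -3·R0 → [0,1,2,-2]
  R2 -= 2·R0 → [0,1,4,-1]
  R3 -= -1·R0 → [0,0,6,4]
  R2 -= 1·R1 → [0,0,2,1]
  R3 -= 0·R1 → [0,0,6,4]
  R3 -= 3·R2 → [0,0,0,1]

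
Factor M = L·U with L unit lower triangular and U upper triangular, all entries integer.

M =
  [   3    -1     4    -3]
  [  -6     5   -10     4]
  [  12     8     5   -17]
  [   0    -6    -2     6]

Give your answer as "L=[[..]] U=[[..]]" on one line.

L=[[1,0,0,0],[-2,1,0,0],[4,4,1,0],[0,-2,2,1]] U=[[3,-1,4,-3],[0,3,-2,-2],[0,0,-3,3],[0,0,0,-4]]

  row1 -= -2·row0 → [0,3,-2,-2]
  row2 -= 4·row0 → [0,12,-11,-5]
  row3 -= 0·row0 → [0,-6,-2,6]
  row2 -= 4·row1 → [0,0,-3,3]
  row3 -= -2·row1 → [0,0,-6,2]
  row3 -= 2·row2 → [0,0,0,-4]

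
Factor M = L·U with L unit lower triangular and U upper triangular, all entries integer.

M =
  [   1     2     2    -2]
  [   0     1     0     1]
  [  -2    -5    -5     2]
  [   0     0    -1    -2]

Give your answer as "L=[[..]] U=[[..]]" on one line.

  r1 -= 0·r0 → [0,1,0,1]
  r2 -= -2·r0 → [0,-1,-1,-2]
  r3 -= 0·r0 → [0,0,-1,-2]
  r2 -= -1·r1 → [0,0,-1,-1]
  r3 -= 0·r1 → [0,0,-1,-2]
  r3 -= 1·r2 → [0,0,0,-1]

L=[[1,0,0,0],[0,1,0,0],[-2,-1,1,0],[0,0,1,1]] U=[[1,2,2,-2],[0,1,0,1],[0,0,-1,-1],[0,0,0,-1]]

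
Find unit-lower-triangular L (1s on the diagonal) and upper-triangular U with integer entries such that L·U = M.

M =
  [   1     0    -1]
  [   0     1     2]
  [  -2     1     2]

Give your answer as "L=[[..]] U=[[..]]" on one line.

L=[[1,0,0],[0,1,0],[-2,1,1]] U=[[1,0,-1],[0,1,2],[0,0,-2]]

  r1 -= 0·r0 → [0,1,2]
  r2 -= -2·r0 → [0,1,0]
  r2 -= 1·r1 → [0,0,-2]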